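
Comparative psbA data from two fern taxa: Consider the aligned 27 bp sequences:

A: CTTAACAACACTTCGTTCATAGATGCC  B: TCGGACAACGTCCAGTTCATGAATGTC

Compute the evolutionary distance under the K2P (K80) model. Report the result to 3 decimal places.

Of 27 sites, 10 differences are transitions and 2 are transversions, so P = 10/27 ≈ 0.37037 and Q = 2/27 ≈ 0.074074.
Under the Kimura two-parameter model, d = −½ ln(1 − 2P − Q) − ¼ ln(1 − 2Q).
1 − 2P − Q = 0.185186, giving −½ ln(0.185186) = 0.843197.
1 − 2Q = 0.851852, giving −¼ ln(0.851852) = 0.040086.
d = 0.843197 + 0.040086 = 0.883283.

0.883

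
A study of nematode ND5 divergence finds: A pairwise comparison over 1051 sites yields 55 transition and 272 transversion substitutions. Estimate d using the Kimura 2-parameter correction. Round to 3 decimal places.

P = 55/1051 ≈ 0.052331 and Q = 272/1051 ≈ 0.258801.
Under the Kimura two-parameter model, d = −½ ln(1 − 2P − Q) − ¼ ln(1 − 2Q).
1 − 2P − Q = 0.636537, giving −½ ln(0.636537) = 0.225856.
1 − 2Q = 0.482398, giving −¼ ln(0.482398) = 0.182246.
d = 0.225856 + 0.182246 = 0.408102.

0.408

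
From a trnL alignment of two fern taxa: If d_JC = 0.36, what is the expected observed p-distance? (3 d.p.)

0.286

p = (3/4)(1 − e^(−4d/3)) = 0.75 × (1 − e^(-0.48)) = 0.75 × (1 − 0.618783) = 0.285913.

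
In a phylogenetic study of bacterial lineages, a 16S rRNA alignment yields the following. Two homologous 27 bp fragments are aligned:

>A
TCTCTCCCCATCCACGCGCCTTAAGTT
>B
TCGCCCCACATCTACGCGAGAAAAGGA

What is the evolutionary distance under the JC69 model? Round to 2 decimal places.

The sequences differ at 10 of 27 sites (3, 5, 8, 13, 19, 20, 21, 22, 26, 27), so p = 10/27 ≈ 0.37037.
d = −(3/4) ln(1 − 4p/3) = −0.75 ln(1 − 0.493827) = −0.75 ln(0.506173)
  = −0.75 × (-0.680877) = 0.510658 substitutions/site.

0.51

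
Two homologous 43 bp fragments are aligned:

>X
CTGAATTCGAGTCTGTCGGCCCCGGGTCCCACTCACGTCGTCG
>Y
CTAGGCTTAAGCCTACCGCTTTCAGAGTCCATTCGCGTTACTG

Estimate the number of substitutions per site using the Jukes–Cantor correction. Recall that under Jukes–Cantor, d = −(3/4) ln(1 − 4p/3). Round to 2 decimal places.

0.94

The sequences differ at 23 of 43 sites, so p = 23/43 ≈ 0.534884.
d = −(3/4) ln(1 − 4p/3) = −0.75 ln(1 − 0.713179) = −0.75 ln(0.286821)
  = −0.75 × (-1.248897) = 0.936673 substitutions/site.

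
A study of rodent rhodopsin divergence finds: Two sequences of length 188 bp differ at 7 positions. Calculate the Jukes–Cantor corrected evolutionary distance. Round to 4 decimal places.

p = 7/188 ≈ 0.037234.
d = −(3/4) ln(1 − 4p/3) = −0.75 ln(1 − 0.049645) = −0.75 ln(0.950355)
  = −0.75 × (-0.050920) = 0.038190 substitutions/site.

0.0382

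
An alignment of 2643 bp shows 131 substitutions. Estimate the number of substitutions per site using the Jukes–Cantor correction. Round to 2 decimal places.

p = 131/2643 ≈ 0.049565.
d = −(3/4) ln(1 − 4p/3) = −0.75 ln(1 − 0.066087) = −0.75 ln(0.933913)
  = −0.75 × (-0.068372) = 0.051279 substitutions/site.

0.05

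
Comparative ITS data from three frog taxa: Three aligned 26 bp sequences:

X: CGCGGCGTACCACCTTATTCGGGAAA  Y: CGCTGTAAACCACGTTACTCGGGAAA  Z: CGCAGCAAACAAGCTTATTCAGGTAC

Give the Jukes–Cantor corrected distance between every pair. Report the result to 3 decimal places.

X–Y: 6/26 sites differ → p ≈ 0.230769, d = −0.75 ln(1 − 0.307692) = 0.275793 ≈ 0.276.
X–Z: 8/26 sites differ → p ≈ 0.307692, d = −0.75 ln(1 − 0.410256) = 0.396050 ≈ 0.396.
Y–Z: 9/26 sites differ → p ≈ 0.346154, d = −0.75 ln(1 − 0.461539) = 0.464280 ≈ 0.464.

d(X,Y) = 0.276, d(X,Z) = 0.396, d(Y,Z) = 0.464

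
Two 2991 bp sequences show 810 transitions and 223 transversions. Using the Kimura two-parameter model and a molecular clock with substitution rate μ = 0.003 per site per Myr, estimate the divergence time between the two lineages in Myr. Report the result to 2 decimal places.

P = 810/2991 ≈ 0.270812 and Q = 223/2991 ≈ 0.074557.
Under the Kimura two-parameter model, d = −½ ln(1 − 2P − Q) − ¼ ln(1 − 2Q).
1 − 2P − Q = 0.383819, giving −½ ln(0.383819) = 0.478792.
1 − 2Q = 0.850886, giving −¼ ln(0.850886) = 0.040369.
d = 0.478792 + 0.040369 = 0.519161.
Under a molecular clock d = 2μt, so t = d/(2μ) = 0.519161 / (2 × 0.003) = 86.53 Myr.

86.53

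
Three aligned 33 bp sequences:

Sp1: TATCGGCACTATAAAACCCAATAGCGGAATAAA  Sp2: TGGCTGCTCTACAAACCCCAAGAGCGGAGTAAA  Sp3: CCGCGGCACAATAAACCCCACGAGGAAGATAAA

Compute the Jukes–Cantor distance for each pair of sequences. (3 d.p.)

Sp1–Sp2: 8/33 sites differ → p ≈ 0.242424, d = −0.75 ln(1 − 0.323232) = 0.292820 ≈ 0.293.
Sp1–Sp3: 11/33 sites differ → p ≈ 0.333333, d = −0.75 ln(1 − 0.444444) = 0.440839 ≈ 0.441.
Sp2–Sp3: 12/33 sites differ → p ≈ 0.363636, d = −0.75 ln(1 − 0.484848) = 0.497470 ≈ 0.497.

d(Sp1,Sp2) = 0.293, d(Sp1,Sp3) = 0.441, d(Sp2,Sp3) = 0.497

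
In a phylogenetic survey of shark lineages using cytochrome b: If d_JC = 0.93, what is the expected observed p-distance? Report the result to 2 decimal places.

p = (3/4)(1 − e^(−4d/3)) = 0.75 × (1 − e^(-1.24)) = 0.75 × (1 − 0.289384) = 0.532962.

0.53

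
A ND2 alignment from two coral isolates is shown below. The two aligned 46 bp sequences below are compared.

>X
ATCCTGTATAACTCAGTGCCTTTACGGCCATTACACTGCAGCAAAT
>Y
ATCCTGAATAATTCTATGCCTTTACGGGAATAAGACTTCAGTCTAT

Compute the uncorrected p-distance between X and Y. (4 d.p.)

0.2609

The sequences differ at 12 of 46 positions.
p = 12/46 = 0.260869… ≈ 0.2609 (to 4 d.p.).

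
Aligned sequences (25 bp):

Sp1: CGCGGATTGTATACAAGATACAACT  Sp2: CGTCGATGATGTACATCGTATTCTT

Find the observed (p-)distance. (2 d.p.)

The sequences differ at 12 of 25 positions.
p = 12/25 = 0.48.

0.48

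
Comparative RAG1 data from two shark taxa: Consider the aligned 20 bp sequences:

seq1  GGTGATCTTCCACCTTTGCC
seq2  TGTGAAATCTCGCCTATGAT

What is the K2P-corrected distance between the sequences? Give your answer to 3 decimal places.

Of 20 sites, 4 differences are transitions and 5 are transversions, so P = 4/20 = 0.2 and Q = 5/20 = 0.25.
Under the Kimura two-parameter model, d = −½ ln(1 − 2P − Q) − ¼ ln(1 − 2Q).
1 − 2P − Q = 0.35, giving −½ ln(0.35) = 0.524911.
1 − 2Q = 0.5, giving −¼ ln(0.5) = 0.173287.
d = 0.524911 + 0.173287 = 0.698198.

0.698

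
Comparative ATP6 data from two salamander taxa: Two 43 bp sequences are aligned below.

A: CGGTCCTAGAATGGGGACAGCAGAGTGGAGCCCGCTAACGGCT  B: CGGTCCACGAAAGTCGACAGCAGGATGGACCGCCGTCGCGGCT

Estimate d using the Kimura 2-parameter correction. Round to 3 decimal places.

0.389

Of 43 sites, 3 differences are transitions and 10 are transversions, so P = 3/43 ≈ 0.069767 and Q = 10/43 ≈ 0.232558.
Under the Kimura two-parameter model, d = −½ ln(1 − 2P − Q) − ¼ ln(1 − 2Q).
1 − 2P − Q = 0.627908, giving −½ ln(0.627908) = 0.232681.
1 − 2Q = 0.534884, giving −¼ ln(0.534884) = 0.156426.
d = 0.232681 + 0.156426 = 0.389107.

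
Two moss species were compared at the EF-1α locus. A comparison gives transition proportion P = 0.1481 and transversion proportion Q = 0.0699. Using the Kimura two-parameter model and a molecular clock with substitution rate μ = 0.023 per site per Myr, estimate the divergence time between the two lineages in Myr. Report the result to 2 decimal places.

5.77

Under the Kimura two-parameter model, d = −½ ln(1 − 2P − Q) − ¼ ln(1 − 2Q).
1 − 2P − Q = 0.6339, giving −½ ln(0.6339) = 0.227932.
1 − 2Q = 0.8602, giving −¼ ln(0.8602) = 0.037648.
d = 0.227932 + 0.037648 = 0.265580.
Under a molecular clock d = 2μt, so t = d/(2μ) = 0.265580 / (2 × 0.023) = 5.77 Myr.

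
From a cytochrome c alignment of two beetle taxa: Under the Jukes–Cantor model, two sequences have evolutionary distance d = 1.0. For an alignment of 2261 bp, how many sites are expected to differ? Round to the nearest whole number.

Invert JC69: p = (3/4)(1 − e^(−4d/3)) = 0.75 × (1 − e^(-1.333333)) = 0.75 × (1 − 0.263597) = 0.552302.
Expected differing sites = pL ≈ 0.552302 × 2261 = 1248.754822 ≈ 1249.

1249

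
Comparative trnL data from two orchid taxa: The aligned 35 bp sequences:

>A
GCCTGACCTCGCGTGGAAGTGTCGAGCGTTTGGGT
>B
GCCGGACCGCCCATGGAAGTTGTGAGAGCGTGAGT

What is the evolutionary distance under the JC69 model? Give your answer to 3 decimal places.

The sequences differ at 11 of 35 sites, so p = 11/35 ≈ 0.314286.
d = −(3/4) ln(1 − 4p/3) = −0.75 ln(1 − 0.419048) = −0.75 ln(0.580952)
  = −0.75 × (-0.543087) = 0.407315 substitutions/site.

0.407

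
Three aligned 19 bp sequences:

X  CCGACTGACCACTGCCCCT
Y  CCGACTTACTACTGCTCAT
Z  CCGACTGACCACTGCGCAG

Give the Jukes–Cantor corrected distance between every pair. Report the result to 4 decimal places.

X–Y: 4/19 sites differ → p ≈ 0.210526, d = −0.75 ln(1 − 0.280701) = 0.247109 ≈ 0.2471.
X–Z: 3/19 sites differ → p ≈ 0.157895, d = −0.75 ln(1 − 0.210527) = 0.177292 ≈ 0.1773.
Y–Z: 4/19 sites differ → p ≈ 0.210526, d = −0.75 ln(1 − 0.280701) = 0.247109 ≈ 0.2471.

d(X,Y) = 0.2471, d(X,Z) = 0.1773, d(Y,Z) = 0.2471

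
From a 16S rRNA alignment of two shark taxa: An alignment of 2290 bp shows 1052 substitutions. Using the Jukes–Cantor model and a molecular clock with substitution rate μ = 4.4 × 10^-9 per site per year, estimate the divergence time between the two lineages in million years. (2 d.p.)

80.80

p = 1052/2290 ≈ 0.459389.
d = −(3/4) ln(1 − 4p/3) = −0.75 ln(1 − 0.612519) = −0.75 ln(0.387481)
  = −0.75 × (-0.948088) = 0.711066 substitutions/site.
Under a molecular clock d = 2μt, so t = d/(2μ) = 0.711066 / (2 × 4.4 × 10^-9) = 80.80 million years.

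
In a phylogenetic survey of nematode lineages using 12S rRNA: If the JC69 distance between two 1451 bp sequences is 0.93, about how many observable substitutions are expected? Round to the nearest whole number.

773

Invert JC69: p = (3/4)(1 − e^(−4d/3)) = 0.75 × (1 − e^(-1.24)) = 0.75 × (1 − 0.289384) = 0.532962.
Expected differing sites = pL ≈ 0.532962 × 1451 = 773.327862 ≈ 773.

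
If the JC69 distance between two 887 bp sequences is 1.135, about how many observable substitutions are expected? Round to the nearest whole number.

519

Invert JC69: p = (3/4)(1 − e^(−4d/3)) = 0.75 × (1 − e^(-1.513333)) = 0.75 × (1 − 0.220175) = 0.584869.
Expected differing sites = pL ≈ 0.584869 × 887 = 518.778803 ≈ 519.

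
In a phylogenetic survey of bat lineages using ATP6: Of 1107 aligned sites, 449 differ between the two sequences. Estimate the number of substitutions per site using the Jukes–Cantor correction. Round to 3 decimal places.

0.584

p = 449/1107 ≈ 0.405601.
d = −(3/4) ln(1 − 4p/3) = −0.75 ln(1 − 0.540801) = −0.75 ln(0.459199)
  = −0.75 × (-0.778272) = 0.583704 substitutions/site.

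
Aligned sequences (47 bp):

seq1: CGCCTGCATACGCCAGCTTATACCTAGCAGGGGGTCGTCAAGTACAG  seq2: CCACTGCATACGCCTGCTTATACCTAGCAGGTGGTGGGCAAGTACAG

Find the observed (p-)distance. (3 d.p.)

The sequences differ at 6 of 47 positions (sites 2, 3, 15, 32, 36, 38).
p = 6/47 = 0.127659… ≈ 0.128 (to 3 d.p.).

0.128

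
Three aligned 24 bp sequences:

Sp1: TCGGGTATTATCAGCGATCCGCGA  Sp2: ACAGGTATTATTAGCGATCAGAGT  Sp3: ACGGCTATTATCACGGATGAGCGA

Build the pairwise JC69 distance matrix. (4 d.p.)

Sp1–Sp2: 6/24 sites differ → p = 0.25, d = −0.75 ln(1 − 0.333333) = 0.304098 ≈ 0.3041.
Sp1–Sp3: 6/24 sites differ → p = 0.25, d = −0.75 ln(1 − 0.333333) = 0.304098 ≈ 0.3041.
Sp2–Sp3: 8/24 sites differ → p ≈ 0.333333, d = −0.75 ln(1 − 0.444444) = 0.440839 ≈ 0.4408.

d(Sp1,Sp2) = 0.3041, d(Sp1,Sp3) = 0.3041, d(Sp2,Sp3) = 0.4408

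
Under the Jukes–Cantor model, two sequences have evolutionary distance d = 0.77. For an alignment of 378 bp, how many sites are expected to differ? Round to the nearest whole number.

182

Invert JC69: p = (3/4)(1 − e^(−4d/3)) = 0.75 × (1 − e^(-1.026667)) = 0.75 × (1 − 0.358199) = 0.481351.
Expected differing sites = pL ≈ 0.481351 × 378 = 181.950678 ≈ 182.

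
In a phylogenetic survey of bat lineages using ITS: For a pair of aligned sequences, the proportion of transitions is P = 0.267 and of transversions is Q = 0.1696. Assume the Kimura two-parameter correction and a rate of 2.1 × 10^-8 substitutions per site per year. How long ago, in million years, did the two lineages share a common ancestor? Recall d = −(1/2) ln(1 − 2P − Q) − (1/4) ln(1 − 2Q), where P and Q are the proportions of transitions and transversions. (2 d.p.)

Under the Kimura two-parameter model, d = −½ ln(1 − 2P − Q) − ¼ ln(1 − 2Q).
1 − 2P − Q = 0.2964, giving −½ ln(0.2964) = 0.608023.
1 − 2Q = 0.6608, giving −¼ ln(0.6608) = 0.103576.
d = 0.608023 + 0.103576 = 0.711599.
Under a molecular clock d = 2μt, so t = d/(2μ) = 0.711599 / (2 × 2.1 × 10^-8) = 16.94 million years.

16.94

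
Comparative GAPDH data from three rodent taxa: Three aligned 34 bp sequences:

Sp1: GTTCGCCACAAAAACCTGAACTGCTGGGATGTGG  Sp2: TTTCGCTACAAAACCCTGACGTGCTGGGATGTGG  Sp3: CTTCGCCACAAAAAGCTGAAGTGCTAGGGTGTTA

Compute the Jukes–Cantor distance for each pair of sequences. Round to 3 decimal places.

Sp1–Sp2: 5/34 sites differ → p ≈ 0.147059, d = −0.75 ln(1 − 0.196079) = 0.163691 ≈ 0.164.
Sp1–Sp3: 7/34 sites differ → p ≈ 0.205882, d = −0.75 ln(1 − 0.274509) = 0.240680 ≈ 0.241.
Sp2–Sp3: 9/34 sites differ → p ≈ 0.264706, d = −0.75 ln(1 − 0.352941) = 0.326488 ≈ 0.326.

d(Sp1,Sp2) = 0.164, d(Sp1,Sp3) = 0.241, d(Sp2,Sp3) = 0.326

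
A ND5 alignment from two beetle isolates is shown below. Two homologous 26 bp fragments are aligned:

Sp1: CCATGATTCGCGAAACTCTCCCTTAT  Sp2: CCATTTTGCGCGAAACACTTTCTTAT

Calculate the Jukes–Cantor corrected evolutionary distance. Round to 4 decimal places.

The sequences differ at 6 of 26 sites (5, 6, 8, 17, 20, 21), so p = 6/26 ≈ 0.230769.
d = −(3/4) ln(1 − 4p/3) = −0.75 ln(1 − 0.307692) = −0.75 ln(0.692308)
  = −0.75 × (-0.367724) = 0.275793 substitutions/site.

0.2758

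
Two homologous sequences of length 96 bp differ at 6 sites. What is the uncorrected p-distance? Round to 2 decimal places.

p = 6/96 = 0.0625 ≈ 0.06 (to 2 d.p.).

0.06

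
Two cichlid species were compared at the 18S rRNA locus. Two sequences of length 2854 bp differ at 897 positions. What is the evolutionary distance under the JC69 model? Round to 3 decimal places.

0.407

p = 897/2854 ≈ 0.314296.
d = −(3/4) ln(1 − 4p/3) = −0.75 ln(1 − 0.419061) = −0.75 ln(0.580939)
  = −0.75 × (-0.543110) = 0.407333 substitutions/site.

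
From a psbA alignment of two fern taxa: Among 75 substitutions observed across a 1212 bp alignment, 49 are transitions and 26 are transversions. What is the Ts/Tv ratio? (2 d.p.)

R = 49/26 = 1.884615… ≈ 1.88 (to 2 d.p.).

1.88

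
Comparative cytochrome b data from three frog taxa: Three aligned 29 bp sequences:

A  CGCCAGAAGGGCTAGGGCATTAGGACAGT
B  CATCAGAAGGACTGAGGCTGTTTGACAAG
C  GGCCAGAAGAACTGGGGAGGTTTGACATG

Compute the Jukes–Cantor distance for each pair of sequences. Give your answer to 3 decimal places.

A–B: 11/29 sites differ → p ≈ 0.37931, d = −0.75 ln(1 − 0.505747) = 0.528531 ≈ 0.529.
A–C: 11/29 sites differ → p ≈ 0.37931, d = −0.75 ln(1 − 0.505747) = 0.528531 ≈ 0.529.
B–C: 8/29 sites differ → p ≈ 0.275862, d = −0.75 ln(1 − 0.367816) = 0.343931 ≈ 0.344.

d(A,B) = 0.529, d(A,C) = 0.529, d(B,C) = 0.344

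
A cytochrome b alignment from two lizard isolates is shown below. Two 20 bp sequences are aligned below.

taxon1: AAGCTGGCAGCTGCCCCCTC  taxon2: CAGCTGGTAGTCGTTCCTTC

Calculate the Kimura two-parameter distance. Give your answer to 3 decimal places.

Of 20 sites, 6 differences are transitions and 1 are transversions, so P = 6/20 = 0.3 and Q = 1/20 = 0.05.
Under the Kimura two-parameter model, d = −½ ln(1 − 2P − Q) − ¼ ln(1 − 2Q).
1 − 2P − Q = 0.35, giving −½ ln(0.35) = 0.524911.
1 − 2Q = 0.9, giving −¼ ln(0.9) = 0.026340.
d = 0.524911 + 0.026340 = 0.551251.

0.551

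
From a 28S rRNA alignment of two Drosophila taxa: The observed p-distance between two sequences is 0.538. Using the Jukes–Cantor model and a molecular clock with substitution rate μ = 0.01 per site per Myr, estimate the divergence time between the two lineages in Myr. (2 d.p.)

d = −(3/4) ln(1 − 4p/3) = −0.75 ln(1 − 0.717333) = −0.75 ln(0.282667)
  = −0.75 × (-1.263486) = 0.947615 substitutions/site.
Under a molecular clock d = 2μt, so t = d/(2μ) = 0.947615 / (2 × 0.01) = 47.38 Myr.

47.38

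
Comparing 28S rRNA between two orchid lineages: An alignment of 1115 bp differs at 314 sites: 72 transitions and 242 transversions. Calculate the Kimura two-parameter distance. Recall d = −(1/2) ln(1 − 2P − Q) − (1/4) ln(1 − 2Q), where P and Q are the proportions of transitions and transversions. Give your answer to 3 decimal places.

0.355

P = 72/1115 ≈ 0.064574 and Q = 242/1115 ≈ 0.21704.
Under the Kimura two-parameter model, d = −½ ln(1 − 2P − Q) − ¼ ln(1 − 2Q).
1 − 2P − Q = 0.653812, giving −½ ln(0.653812) = 0.212468.
1 − 2Q = 0.56592, giving −¼ ln(0.56592) = 0.142326.
d = 0.212468 + 0.142326 = 0.354794.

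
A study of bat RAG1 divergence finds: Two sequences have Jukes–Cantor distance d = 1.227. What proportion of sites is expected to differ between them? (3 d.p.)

p = (3/4)(1 − e^(−4d/3)) = 0.75 × (1 − e^(-1.636)) = 0.75 × (1 − 0.194758) = 0.603932.

0.604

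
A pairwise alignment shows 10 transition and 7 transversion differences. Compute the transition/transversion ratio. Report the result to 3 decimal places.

1.429

R = 10/7 = 1.428571… ≈ 1.429 (to 3 d.p.).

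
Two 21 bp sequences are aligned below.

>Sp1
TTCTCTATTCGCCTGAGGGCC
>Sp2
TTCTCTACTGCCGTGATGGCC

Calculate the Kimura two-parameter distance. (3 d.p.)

Of 21 sites, 1 differences are transitions and 4 are transversions, so P = 1/21 ≈ 0.047619 and Q = 4/21 ≈ 0.190476.
Under the Kimura two-parameter model, d = −½ ln(1 − 2P − Q) − ¼ ln(1 − 2Q).
1 − 2P − Q = 0.714286, giving −½ ln(0.714286) = 0.168236.
1 − 2Q = 0.619048, giving −¼ ln(0.619048) = 0.119893.
d = 0.168236 + 0.119893 = 0.288129.

0.288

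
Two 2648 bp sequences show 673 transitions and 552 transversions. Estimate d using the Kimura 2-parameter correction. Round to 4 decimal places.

P = 673/2648 ≈ 0.254154 and Q = 552/2648 ≈ 0.208459.
Under the Kimura two-parameter model, d = −½ ln(1 − 2P − Q) − ¼ ln(1 − 2Q).
1 − 2P − Q = 0.283233, giving −½ ln(0.283233) = 0.630743.
1 − 2Q = 0.583082, giving −¼ ln(0.583082) = 0.134857.
d = 0.630743 + 0.134857 = 0.765600.

0.7656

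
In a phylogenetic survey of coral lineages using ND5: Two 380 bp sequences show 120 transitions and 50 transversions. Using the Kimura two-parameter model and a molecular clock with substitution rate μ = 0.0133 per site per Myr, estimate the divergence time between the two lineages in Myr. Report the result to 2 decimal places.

P = 120/380 ≈ 0.315789 and Q = 50/380 ≈ 0.131579.
Under the Kimura two-parameter model, d = −½ ln(1 − 2P − Q) − ¼ ln(1 − 2Q).
1 − 2P − Q = 0.236843, giving −½ ln(0.236843) = 0.720179.
1 − 2Q = 0.736842, giving −¼ ln(0.736842) = 0.076345.
d = 0.720179 + 0.076345 = 0.796524.
Under a molecular clock d = 2μt, so t = d/(2μ) = 0.796524 / (2 × 0.0133) = 29.94 Myr.

29.94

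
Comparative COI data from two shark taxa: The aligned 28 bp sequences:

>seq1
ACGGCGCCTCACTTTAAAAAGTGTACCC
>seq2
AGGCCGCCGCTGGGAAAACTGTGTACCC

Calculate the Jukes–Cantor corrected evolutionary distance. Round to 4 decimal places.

The sequences differ at 10 of 28 sites (2, 4, 9, 11, 12, 13, 14, 15, 19, 20), so p = 10/28 ≈ 0.357143.
d = −(3/4) ln(1 − 4p/3) = −0.75 ln(1 − 0.476191) = −0.75 ln(0.523809)
  = −0.75 × (-0.646628) = 0.484971 substitutions/site.

0.4850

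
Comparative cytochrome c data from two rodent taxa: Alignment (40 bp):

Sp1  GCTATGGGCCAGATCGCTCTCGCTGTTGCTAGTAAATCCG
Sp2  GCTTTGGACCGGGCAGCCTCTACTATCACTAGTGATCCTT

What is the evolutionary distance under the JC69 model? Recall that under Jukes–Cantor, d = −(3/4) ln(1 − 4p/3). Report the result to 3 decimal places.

0.752

The sequences differ at 19 of 40 sites, so p = 19/40 = 0.475.
d = −(3/4) ln(1 − 4p/3) = −0.75 ln(1 − 0.633333) = −0.75 ln(0.366667)
  = −0.75 × (-1.003301) = 0.752476 substitutions/site.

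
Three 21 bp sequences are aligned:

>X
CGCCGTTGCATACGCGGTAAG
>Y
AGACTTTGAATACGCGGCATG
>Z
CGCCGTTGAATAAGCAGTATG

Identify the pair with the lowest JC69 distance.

X–Y: 6/21 differ, p = 0.286, d = 0.360.
X–Z: 4/21 differ, p = 0.190, d = 0.220.
Y–Z: 6/21 differ, p = 0.286, d = 0.360.
The smallest distance is between X and Z.

X and Z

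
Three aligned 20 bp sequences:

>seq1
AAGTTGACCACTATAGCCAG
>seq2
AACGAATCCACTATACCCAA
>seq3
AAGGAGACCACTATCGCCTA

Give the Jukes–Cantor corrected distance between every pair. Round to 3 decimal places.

seq1–seq2: 7/20 sites differ → p = 0.35, d = −0.75 ln(1 − 0.466667) = 0.471457 ≈ 0.471.
seq1–seq3: 5/20 sites differ → p = 0.25, d = −0.75 ln(1 − 0.333333) = 0.304098 ≈ 0.304.
seq2–seq3: 6/20 sites differ → p = 0.3, d = −0.75 ln(1 − 0.4) = 0.383119 ≈ 0.383.

d(seq1,seq2) = 0.471, d(seq1,seq3) = 0.304, d(seq2,seq3) = 0.383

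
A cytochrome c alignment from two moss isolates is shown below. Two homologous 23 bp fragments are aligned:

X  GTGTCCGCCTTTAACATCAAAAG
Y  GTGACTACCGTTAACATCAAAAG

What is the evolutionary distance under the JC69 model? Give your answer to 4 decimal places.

0.1979

The sequences differ at 4 of 23 sites (4, 6, 7, 10), so p = 4/23 ≈ 0.173913.
d = −(3/4) ln(1 − 4p/3) = −0.75 ln(1 − 0.231884) = −0.75 ln(0.768116)
  = −0.75 × (-0.263815) = 0.197861 substitutions/site.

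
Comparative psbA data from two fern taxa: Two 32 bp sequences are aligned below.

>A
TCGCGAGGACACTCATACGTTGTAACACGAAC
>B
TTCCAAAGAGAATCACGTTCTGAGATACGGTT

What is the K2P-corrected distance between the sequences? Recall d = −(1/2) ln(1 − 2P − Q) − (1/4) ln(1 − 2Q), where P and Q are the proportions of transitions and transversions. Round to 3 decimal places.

Of 32 sites, 11 differences are transitions and 6 are transversions, so P = 11/32 = 0.34375 and Q = 6/32 = 0.1875.
Under the Kimura two-parameter model, d = −½ ln(1 − 2P − Q) − ¼ ln(1 − 2Q).
1 − 2P − Q = 0.125, giving −½ ln(0.125) = 1.039721.
1 − 2Q = 0.625, giving −¼ ln(0.625) = 0.117501.
d = 1.039721 + 0.117501 = 1.157222.

1.157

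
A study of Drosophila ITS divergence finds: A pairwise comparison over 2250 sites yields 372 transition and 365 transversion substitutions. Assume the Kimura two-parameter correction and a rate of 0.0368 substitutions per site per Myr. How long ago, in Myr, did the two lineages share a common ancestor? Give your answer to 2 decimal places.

5.95

P = 372/2250 ≈ 0.165333 and Q = 365/2250 ≈ 0.162222.
Under the Kimura two-parameter model, d = −½ ln(1 − 2P − Q) − ¼ ln(1 − 2Q).
1 − 2P − Q = 0.507112, giving −½ ln(0.507112) = 0.339512.
1 − 2Q = 0.675556, giving −¼ ln(0.675556) = 0.098055.
d = 0.339512 + 0.098055 = 0.437567.
Under a molecular clock d = 2μt, so t = d/(2μ) = 0.437567 / (2 × 0.0368) = 5.95 Myr.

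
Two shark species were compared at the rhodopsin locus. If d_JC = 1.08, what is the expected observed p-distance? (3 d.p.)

0.572

p = (3/4)(1 − e^(−4d/3)) = 0.75 × (1 − e^(-1.44)) = 0.75 × (1 − 0.236928) = 0.572304.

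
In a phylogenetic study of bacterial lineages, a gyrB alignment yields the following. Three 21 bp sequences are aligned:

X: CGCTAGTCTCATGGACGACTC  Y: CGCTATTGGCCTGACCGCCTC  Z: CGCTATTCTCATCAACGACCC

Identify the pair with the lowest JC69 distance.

X–Y: 7/21 differ, p = 0.333, d = 0.441.
X–Z: 4/21 differ, p = 0.190, d = 0.220.
Y–Z: 7/21 differ, p = 0.333, d = 0.441.
The smallest distance is between X and Z.

X and Z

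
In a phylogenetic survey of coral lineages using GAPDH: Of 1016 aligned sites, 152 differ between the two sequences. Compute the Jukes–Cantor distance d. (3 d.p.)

0.167

p = 152/1016 ≈ 0.149606.
d = −(3/4) ln(1 − 4p/3) = −0.75 ln(1 − 0.199475) = −0.75 ln(0.800525)
  = −0.75 × (-0.222488) = 0.166866 substitutions/site.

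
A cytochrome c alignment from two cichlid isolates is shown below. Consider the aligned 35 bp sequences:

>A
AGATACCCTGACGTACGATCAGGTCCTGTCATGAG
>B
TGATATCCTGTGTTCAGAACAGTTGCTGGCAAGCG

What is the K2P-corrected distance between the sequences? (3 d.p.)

0.545

Of 35 sites, 1 differences are transitions and 12 are transversions, so P = 1/35 ≈ 0.028571 and Q = 12/35 ≈ 0.342857.
Under the Kimura two-parameter model, d = −½ ln(1 − 2P − Q) − ¼ ln(1 − 2Q).
1 − 2P − Q = 0.600001, giving −½ ln(0.600001) = 0.255412.
1 − 2Q = 0.314286, giving −¼ ln(0.314286) = 0.289363.
d = 0.255412 + 0.289363 = 0.544775.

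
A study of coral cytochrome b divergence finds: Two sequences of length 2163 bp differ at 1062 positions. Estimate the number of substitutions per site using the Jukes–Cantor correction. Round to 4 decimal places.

0.7974

p = 1062/2163 ≈ 0.490985.
d = −(3/4) ln(1 − 4p/3) = −0.75 ln(1 − 0.654647) = −0.75 ln(0.345353)
  = −0.75 × (-1.063188) = 0.797391 substitutions/site.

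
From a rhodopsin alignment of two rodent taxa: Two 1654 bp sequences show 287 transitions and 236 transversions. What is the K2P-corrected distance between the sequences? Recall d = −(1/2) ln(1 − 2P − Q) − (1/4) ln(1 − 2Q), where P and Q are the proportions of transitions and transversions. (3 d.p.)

0.420

P = 287/1654 ≈ 0.173519 and Q = 236/1654 ≈ 0.142684.
Under the Kimura two-parameter model, d = −½ ln(1 − 2P − Q) − ¼ ln(1 − 2Q).
1 − 2P − Q = 0.510278, giving −½ ln(0.510278) = 0.336400.
1 − 2Q = 0.714632, giving −¼ ln(0.714632) = 0.083997.
d = 0.336400 + 0.083997 = 0.420397.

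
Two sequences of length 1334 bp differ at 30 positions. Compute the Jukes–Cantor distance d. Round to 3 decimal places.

0.023

p = 30/1334 ≈ 0.022489.
d = −(3/4) ln(1 − 4p/3) = −0.75 ln(1 − 0.029985) = −0.75 ln(0.970015)
  = −0.75 × (-0.030444) = 0.022833 substitutions/site.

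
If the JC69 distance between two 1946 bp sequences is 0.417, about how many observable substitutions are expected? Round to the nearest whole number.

Invert JC69: p = (3/4)(1 − e^(−4d/3)) = 0.75 × (1 − e^(-0.556)) = 0.75 × (1 − 0.573498) = 0.319877.
Expected differing sites = pL ≈ 0.319877 × 1946 = 622.480642 ≈ 622.

622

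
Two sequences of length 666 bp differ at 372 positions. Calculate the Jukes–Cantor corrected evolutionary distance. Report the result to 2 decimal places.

p = 372/666 ≈ 0.558559.
d = −(3/4) ln(1 − 4p/3) = −0.75 ln(1 − 0.744745) = −0.75 ln(0.255255)
  = −0.75 × (-1.365492) = 1.024119 substitutions/site.

1.02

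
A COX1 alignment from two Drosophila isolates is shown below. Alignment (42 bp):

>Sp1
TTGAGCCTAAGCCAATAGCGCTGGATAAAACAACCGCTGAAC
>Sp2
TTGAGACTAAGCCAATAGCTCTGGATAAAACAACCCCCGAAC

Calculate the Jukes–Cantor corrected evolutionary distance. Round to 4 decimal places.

The sequences differ at 4 of 42 sites (6, 20, 36, 38), so p = 4/42 ≈ 0.095238.
d = −(3/4) ln(1 − 4p/3) = −0.75 ln(1 − 0.126984) = −0.75 ln(0.873016)
  = −0.75 × (-0.135801) = 0.101851 substitutions/site.

0.1019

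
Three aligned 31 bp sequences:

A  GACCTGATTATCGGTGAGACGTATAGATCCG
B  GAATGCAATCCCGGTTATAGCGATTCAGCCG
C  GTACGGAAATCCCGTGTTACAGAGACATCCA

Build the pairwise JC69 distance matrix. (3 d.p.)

d(A,B) = 0.777, d(A,C) = 0.777, d(B,C) = 0.691

A–B: 15/31 sites differ → p ≈ 0.483871, d = −0.75 ln(1 − 0.645161) = 0.777068 ≈ 0.777.
A–C: 15/31 sites differ → p ≈ 0.483871, d = −0.75 ln(1 − 0.645161) = 0.777068 ≈ 0.777.
B–C: 14/31 sites differ → p ≈ 0.451613, d = −0.75 ln(1 − 0.602151) = 0.691262 ≈ 0.691.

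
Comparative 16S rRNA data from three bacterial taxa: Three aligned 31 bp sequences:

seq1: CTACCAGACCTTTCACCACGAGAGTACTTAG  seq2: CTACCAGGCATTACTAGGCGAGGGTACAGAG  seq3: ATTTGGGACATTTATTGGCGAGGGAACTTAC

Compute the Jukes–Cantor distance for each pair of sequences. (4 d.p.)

d(seq1,seq2) = 0.4217, d(seq1,seq3) = 0.6913, d(seq2,seq3) = 0.6143

seq1–seq2: 10/31 sites differ → p ≈ 0.322581, d = −0.75 ln(1 − 0.430108) = 0.421731 ≈ 0.4217.
seq1–seq3: 14/31 sites differ → p ≈ 0.451613, d = −0.75 ln(1 − 0.602151) = 0.691262 ≈ 0.6913.
seq2–seq3: 13/31 sites differ → p ≈ 0.419355, d = −0.75 ln(1 − 0.55914) = 0.614271 ≈ 0.6143.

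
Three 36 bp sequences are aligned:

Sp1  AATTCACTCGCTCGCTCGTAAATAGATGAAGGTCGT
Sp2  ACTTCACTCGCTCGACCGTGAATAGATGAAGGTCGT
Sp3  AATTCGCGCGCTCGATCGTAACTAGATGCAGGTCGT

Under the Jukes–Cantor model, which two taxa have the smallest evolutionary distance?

Sp1–Sp2: 4/36 differ, p = 0.111, d = 0.120.
Sp1–Sp3: 5/36 differ, p = 0.139, d = 0.154.
Sp2–Sp3: 7/36 differ, p = 0.194, d = 0.225.
The smallest distance is between Sp1 and Sp2.

Sp1 and Sp2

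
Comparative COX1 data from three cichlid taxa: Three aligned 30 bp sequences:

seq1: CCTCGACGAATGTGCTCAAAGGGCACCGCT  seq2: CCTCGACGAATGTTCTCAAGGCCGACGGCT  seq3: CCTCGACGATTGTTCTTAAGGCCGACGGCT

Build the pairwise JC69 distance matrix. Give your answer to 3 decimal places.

seq1–seq2: 6/30 sites differ → p = 0.2, d = −0.75 ln(1 − 0.266667) = 0.232617 ≈ 0.233.
seq1–seq3: 8/30 sites differ → p ≈ 0.266667, d = −0.75 ln(1 − 0.355556) = 0.329526 ≈ 0.330.
seq2–seq3: 2/30 sites differ → p ≈ 0.066667, d = −0.75 ln(1 − 0.088889) = 0.069818 ≈ 0.070.

d(seq1,seq2) = 0.233, d(seq1,seq3) = 0.330, d(seq2,seq3) = 0.070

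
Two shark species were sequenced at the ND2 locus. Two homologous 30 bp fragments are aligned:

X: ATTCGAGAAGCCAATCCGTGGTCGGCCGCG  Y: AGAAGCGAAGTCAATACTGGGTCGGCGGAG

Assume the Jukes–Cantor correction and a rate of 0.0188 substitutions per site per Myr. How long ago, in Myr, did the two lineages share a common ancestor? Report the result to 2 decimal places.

11.72

The sequences differ at 10 of 30 sites (2, 3, 4, 6, 11, 16, 18, 19, 27, 29), so p = 10/30 ≈ 0.333333.
d = −(3/4) ln(1 − 4p/3) = −0.75 ln(1 − 0.444444) = −0.75 ln(0.555556)
  = −0.75 × (-0.587786) = 0.440840 substitutions/site.
Under a molecular clock d = 2μt, so t = d/(2μ) = 0.440840 / (2 × 0.0188) = 11.72 Myr.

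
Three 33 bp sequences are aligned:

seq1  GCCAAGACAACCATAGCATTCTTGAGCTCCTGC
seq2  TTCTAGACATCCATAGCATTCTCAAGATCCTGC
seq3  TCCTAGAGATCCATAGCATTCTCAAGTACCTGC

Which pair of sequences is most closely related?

seq1–seq2: 7/33 differ, p = 0.212, d = 0.249.
seq1–seq3: 8/33 differ, p = 0.242, d = 0.293.
seq2–seq3: 4/33 differ, p = 0.121, d = 0.132.
The smallest distance is between seq2 and seq3.

seq2 and seq3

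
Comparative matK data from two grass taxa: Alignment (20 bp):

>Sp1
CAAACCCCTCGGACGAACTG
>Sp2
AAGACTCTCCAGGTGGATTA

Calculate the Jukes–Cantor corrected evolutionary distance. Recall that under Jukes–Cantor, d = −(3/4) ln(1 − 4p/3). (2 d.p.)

The sequences differ at 11 of 20 sites, so p = 11/20 = 0.55.
d = −(3/4) ln(1 − 4p/3) = −0.75 ln(1 − 0.733333) = −0.75 ln(0.266667)
  = −0.75 × (-1.321755) = 0.991316 substitutions/site.

0.99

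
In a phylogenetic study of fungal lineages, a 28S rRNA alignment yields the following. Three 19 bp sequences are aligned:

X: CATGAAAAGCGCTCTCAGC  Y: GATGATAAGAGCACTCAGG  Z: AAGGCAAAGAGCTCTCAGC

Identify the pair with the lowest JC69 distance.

X and Z

X–Y: 5/19 differ, p = 0.263, d = 0.324.
X–Z: 4/19 differ, p = 0.211, d = 0.247.
Y–Z: 6/19 differ, p = 0.316, d = 0.410.
The smallest distance is between X and Z.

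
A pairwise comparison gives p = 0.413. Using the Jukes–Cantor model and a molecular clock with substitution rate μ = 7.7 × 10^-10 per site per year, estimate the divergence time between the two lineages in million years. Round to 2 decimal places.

389.61

d = −(3/4) ln(1 − 4p/3) = −0.75 ln(1 − 0.550667) = −0.75 ln(0.449333)
  = −0.75 × (-0.799991) = 0.599993 substitutions/site.
Under a molecular clock d = 2μt, so t = d/(2μ) = 0.599993 / (2 × 7.7 × 10^-10) = 389.61 million years.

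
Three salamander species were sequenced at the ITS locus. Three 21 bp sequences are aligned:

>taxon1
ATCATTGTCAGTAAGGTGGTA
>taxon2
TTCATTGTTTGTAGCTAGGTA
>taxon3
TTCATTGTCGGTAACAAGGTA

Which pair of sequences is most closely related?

taxon2 and taxon3

taxon1–taxon2: 7/21 differ, p = 0.333, d = 0.441.
taxon1–taxon3: 5/21 differ, p = 0.238, d = 0.286.
taxon2–taxon3: 4/21 differ, p = 0.190, d = 0.220.
The smallest distance is between taxon2 and taxon3.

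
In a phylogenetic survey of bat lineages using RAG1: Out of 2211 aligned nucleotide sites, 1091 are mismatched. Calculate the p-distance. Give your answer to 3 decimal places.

p = 1091/2211 = 0.493441… ≈ 0.493 (to 3 d.p.).

0.493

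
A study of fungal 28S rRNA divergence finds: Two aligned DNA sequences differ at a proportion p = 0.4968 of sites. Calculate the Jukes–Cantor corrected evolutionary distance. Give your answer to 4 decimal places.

d = −(3/4) ln(1 − 4p/3) = −0.75 ln(1 − 0.6624) = −0.75 ln(0.3376)
  = −0.75 × (-1.085894) = 0.814421 substitutions/site.

0.8144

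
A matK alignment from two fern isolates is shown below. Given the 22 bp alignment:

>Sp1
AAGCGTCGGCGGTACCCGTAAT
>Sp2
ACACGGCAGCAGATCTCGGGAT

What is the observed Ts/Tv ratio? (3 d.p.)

1.000

Transitions are A↔G and C↔T; transversions are all other mismatches.
Transitions: 5. Transversions: 5.
R = 5/5 = 1.000.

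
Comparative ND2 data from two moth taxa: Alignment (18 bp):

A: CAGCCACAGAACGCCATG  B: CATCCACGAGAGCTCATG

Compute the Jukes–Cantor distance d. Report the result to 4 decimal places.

The sequences differ at 7 of 18 sites (3, 8, 9, 10, 12, 13, 14), so p = 7/18 ≈ 0.388889.
d = −(3/4) ln(1 − 4p/3) = −0.75 ln(1 − 0.518519) = −0.75 ln(0.481481)
  = −0.75 × (-0.730889) = 0.548167 substitutions/site.

0.5482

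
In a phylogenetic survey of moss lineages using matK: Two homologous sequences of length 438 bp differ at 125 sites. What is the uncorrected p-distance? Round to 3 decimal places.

0.285

p = 125/438 = 0.285388… ≈ 0.285 (to 3 d.p.).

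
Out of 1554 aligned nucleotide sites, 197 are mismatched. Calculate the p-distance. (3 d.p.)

0.127

p = 197/1554 = 0.126769… ≈ 0.127 (to 3 d.p.).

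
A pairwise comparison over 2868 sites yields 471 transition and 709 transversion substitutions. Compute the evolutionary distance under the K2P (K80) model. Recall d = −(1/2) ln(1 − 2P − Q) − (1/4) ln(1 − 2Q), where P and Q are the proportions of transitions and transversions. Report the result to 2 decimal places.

P = 471/2868 ≈ 0.164226 and Q = 709/2868 ≈ 0.247211.
Under the Kimura two-parameter model, d = −½ ln(1 − 2P − Q) − ¼ ln(1 − 2Q).
1 − 2P − Q = 0.424337, giving −½ ln(0.424337) = 0.428614.
1 − 2Q = 0.505578, giving −¼ ln(0.505578) = 0.170513.
d = 0.428614 + 0.170513 = 0.599127.

0.60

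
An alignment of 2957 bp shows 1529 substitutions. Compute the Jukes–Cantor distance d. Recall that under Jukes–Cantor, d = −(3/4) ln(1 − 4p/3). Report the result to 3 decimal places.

0.877

p = 1529/2957 ≈ 0.517078.
d = −(3/4) ln(1 − 4p/3) = −0.75 ln(1 − 0.689437) = −0.75 ln(0.310563)
  = −0.75 × (-1.169368) = 0.877026 substitutions/site.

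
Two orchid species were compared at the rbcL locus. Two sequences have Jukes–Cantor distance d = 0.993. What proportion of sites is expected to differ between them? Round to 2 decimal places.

0.55

p = (3/4)(1 − e^(−4d/3)) = 0.75 × (1 − e^(-1.324)) = 0.75 × (1 − 0.266069) = 0.550448.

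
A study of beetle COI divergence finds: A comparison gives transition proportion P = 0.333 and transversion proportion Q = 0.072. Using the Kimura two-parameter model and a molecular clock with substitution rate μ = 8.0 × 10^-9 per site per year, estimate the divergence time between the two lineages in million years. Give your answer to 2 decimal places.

44.29

Under the Kimura two-parameter model, d = −½ ln(1 − 2P − Q) − ¼ ln(1 − 2Q).
1 − 2P − Q = 0.262, giving −½ ln(0.262) = 0.669705.
1 − 2Q = 0.856, giving −¼ ln(0.856) = 0.038871.
d = 0.669705 + 0.038871 = 0.708576.
Under a molecular clock d = 2μt, so t = d/(2μ) = 0.708576 / (2 × 8.0 × 10^-9) = 44.29 million years.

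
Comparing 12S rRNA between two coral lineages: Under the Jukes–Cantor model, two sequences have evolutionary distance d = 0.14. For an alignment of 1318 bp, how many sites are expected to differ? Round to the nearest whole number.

Invert JC69: p = (3/4)(1 − e^(−4d/3)) = 0.75 × (1 − e^(-0.186667)) = 0.75 × (1 − 0.829720) = 0.127710.
Expected differing sites = pL ≈ 0.127710 × 1318 = 168.32178 ≈ 168.

168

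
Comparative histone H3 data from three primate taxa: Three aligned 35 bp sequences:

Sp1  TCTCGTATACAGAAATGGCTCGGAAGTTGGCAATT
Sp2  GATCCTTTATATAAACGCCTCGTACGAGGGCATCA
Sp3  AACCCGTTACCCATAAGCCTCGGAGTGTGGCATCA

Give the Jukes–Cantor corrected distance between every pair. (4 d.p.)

Sp1–Sp2: 15/35 sites differ → p ≈ 0.428571, d = −0.75 ln(1 − 0.571428) = 0.635472 ≈ 0.6355.
Sp1–Sp3: 17/35 sites differ → p ≈ 0.485714, d = −0.75 ln(1 − 0.647619) = 0.782282 ≈ 0.7823.
Sp2–Sp3: 13/35 sites differ → p ≈ 0.371429, d = −0.75 ln(1 − 0.495239) = 0.512753 ≈ 0.5128.

d(Sp1,Sp2) = 0.6355, d(Sp1,Sp3) = 0.7823, d(Sp2,Sp3) = 0.5128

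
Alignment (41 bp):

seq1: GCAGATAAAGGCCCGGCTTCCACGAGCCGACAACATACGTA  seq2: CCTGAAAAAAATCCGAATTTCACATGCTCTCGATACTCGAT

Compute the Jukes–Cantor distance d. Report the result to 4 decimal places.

The sequences differ at 20 of 41 sites, so p = 20/41 ≈ 0.487805.
d = −(3/4) ln(1 − 4p/3) = −0.75 ln(1 − 0.650407) = −0.75 ln(0.349593)
  = −0.75 × (-1.050986) = 0.788240 substitutions/site.

0.7882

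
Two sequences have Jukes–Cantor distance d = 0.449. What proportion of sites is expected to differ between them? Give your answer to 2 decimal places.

0.34

p = (3/4)(1 − e^(−4d/3)) = 0.75 × (1 − e^(-0.598667)) = 0.75 × (1 − 0.549544) = 0.337842.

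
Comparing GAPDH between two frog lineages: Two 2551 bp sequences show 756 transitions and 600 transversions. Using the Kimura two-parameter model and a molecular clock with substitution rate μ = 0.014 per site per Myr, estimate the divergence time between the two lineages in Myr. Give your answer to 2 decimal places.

P = 756/2551 ≈ 0.296354 and Q = 600/2551 ≈ 0.235202.
Under the Kimura two-parameter model, d = −½ ln(1 − 2P − Q) − ¼ ln(1 − 2Q).
1 − 2P − Q = 0.17209, giving −½ ln(0.17209) = 0.879869.
1 − 2Q = 0.529596, giving −¼ ln(0.529596) = 0.158910.
d = 0.879869 + 0.158910 = 1.038779.
Under a molecular clock d = 2μt, so t = d/(2μ) = 1.038779 / (2 × 0.014) = 37.10 Myr.

37.10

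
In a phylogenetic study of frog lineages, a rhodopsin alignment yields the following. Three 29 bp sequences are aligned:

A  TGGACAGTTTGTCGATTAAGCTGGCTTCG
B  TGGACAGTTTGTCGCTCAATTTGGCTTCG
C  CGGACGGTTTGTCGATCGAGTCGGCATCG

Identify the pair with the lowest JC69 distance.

A–B: 4/29 differ, p = 0.138, d = 0.152.
A–C: 7/29 differ, p = 0.241, d = 0.291.
B–C: 7/29 differ, p = 0.241, d = 0.291.
The smallest distance is between A and B.

A and B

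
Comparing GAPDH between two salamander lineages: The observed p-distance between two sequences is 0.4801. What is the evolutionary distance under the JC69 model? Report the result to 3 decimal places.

d = −(3/4) ln(1 − 4p/3) = −0.75 ln(1 − 0.640133) = −0.75 ln(0.359867)
  = −0.75 × (-1.022021) = 0.766516 substitutions/site.

0.767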